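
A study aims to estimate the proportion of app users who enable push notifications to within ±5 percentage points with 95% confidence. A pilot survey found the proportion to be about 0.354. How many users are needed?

For a proportion with margin E = 0.05 at 95% confidence, z = 1.960.
n = p̂(1−p̂)(z/E)² = 0.354 × 0.646 × (1.960/0.05)² = 351.40
Round up: n = 352.

352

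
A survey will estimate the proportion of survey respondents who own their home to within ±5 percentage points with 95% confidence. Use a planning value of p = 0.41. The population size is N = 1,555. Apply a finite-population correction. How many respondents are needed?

n = 301

For a proportion with margin E = 0.05 at 95% confidence, z = 1.960.
n = p̂(1−p̂)(z/E)² = 0.41 × 0.59 × (1.960/0.05)² = 371.71 — call this n₀.
Finite-population correction with N = 1,555: n = n₀ / (1 + (n₀−1)/N) = 371.71 / 1.238 = 300.25
Round up: n = 301.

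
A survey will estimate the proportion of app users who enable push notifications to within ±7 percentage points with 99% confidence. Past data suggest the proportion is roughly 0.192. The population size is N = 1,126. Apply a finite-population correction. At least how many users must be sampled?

178

For a proportion with margin E = 0.07 at 99% confidence, z = 2.576.
n = p̂(1−p̂)(z/E)² = 0.192 × 0.808 × (2.576/0.07)² = 210.09 — call this n₀.
Finite-population correction with N = 1,126: n = n₀ / (1 + (n₀−1)/N) = 210.09 / 1.186 = 177.14
Round up: n = 178.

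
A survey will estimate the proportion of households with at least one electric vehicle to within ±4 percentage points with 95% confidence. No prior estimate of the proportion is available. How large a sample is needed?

601

For a proportion with margin E = 0.04 at 95% confidence, z = 1.960.
With no prior estimate, use p = 0.5, which maximizes p(1−p) at 0.25.
n = 0.25 × (z/E)² = 0.25 × (1.960/0.04)² = 600.25
Round up: n = 601.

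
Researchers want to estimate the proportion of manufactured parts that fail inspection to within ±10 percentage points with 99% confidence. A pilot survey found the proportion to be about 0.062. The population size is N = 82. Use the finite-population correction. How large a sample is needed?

For a proportion with margin E = 0.1 at 99% confidence, z = 2.576.
n = p̂(1−p̂)(z/E)² = 0.062 × 0.938 × (2.576/0.1)² = 38.59 — call this n₀.
Finite-population correction with N = 82: n = n₀ / (1 + (n₀−1)/N) = 38.59 / 1.458 = 26.47
Round up: n = 27.

27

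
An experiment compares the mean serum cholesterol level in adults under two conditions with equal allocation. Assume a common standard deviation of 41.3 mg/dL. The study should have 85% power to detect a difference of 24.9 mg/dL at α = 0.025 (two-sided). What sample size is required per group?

60 per group

For two equal groups, n per group = 2·((z_{α/2} + z_β)·σ/δ)².
z_{α/2} = 2.241; z_β = 1.036 (power 85%).
n = 2 × (3.277 × 41.3 / 24.9)² = 2 × 29.54 = 59.08
Round up: n = 60 per group.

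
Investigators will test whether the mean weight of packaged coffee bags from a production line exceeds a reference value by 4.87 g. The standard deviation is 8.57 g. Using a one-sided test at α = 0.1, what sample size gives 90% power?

For a one-sample z-test, n = ((z_α + z_β)·σ/δ)².
z_α = 1.282 (one-sided α = 0.1); z_β = 1.282 (power 90% → β = 0.1).
n = (2.564 × 8.57 / 4.87)² = 20.36
Round up: n = 21.

n = 21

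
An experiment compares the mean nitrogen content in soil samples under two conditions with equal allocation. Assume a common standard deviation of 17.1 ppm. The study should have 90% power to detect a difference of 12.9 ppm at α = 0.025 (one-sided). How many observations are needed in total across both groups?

74 total

For two equal groups, n per group = 2·((z_α + z_β)·σ/δ)².
z_α = 1.960; z_β = 1.282 (power 90%).
n = 2 × (3.242 × 17.1 / 12.9)² = 2 × 18.47 = 36.94
Round up: n = 37 per group.
Total across both groups: 2 × 37 = 74.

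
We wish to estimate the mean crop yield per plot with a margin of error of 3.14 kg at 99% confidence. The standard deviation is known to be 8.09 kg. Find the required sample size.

n = 45

For a mean, the margin of error is E = z·σ/√n, so n = (zσ/E)².
At 99% confidence, z = 2.576.
n = (2.576 × 8.09 / 3.14)² = 44.05
Round up: n = 45.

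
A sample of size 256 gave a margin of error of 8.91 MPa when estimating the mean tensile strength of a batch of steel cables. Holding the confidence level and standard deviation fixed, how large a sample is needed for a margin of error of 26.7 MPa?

29

Margin of error scales as 1/√n, so n₂ = n₁·(E₁/E₂)².
n₂ = 256 × (8.91/26.7)² = 256 × 0.1114 = 28.52
Round up: n₂ = 29.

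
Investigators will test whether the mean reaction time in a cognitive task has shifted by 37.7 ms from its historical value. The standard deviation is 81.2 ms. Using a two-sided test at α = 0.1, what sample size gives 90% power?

For a one-sample z-test, n = ((z_{α/2} + z_β)·σ/δ)².
z_{α/2} = 1.645 (two-sided α = 0.1); z_β = 1.282 (power 90% → β = 0.1).
n = (2.927 × 81.2 / 37.7)² = 39.74
Round up: n = 40.

40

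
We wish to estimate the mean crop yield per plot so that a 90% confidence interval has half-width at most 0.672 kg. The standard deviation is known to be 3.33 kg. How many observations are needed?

For a mean, the margin of error is E = z·σ/√n, so n = (zσ/E)².
At 90% confidence, z = 1.645.
n = (1.645 × 3.33 / 0.672)² = 66.45
Round up: n = 67.

n = 67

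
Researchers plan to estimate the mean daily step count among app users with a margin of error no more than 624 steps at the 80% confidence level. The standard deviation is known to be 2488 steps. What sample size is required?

27

For a mean, the margin of error is E = z·σ/√n, so n = (zσ/E)².
At 80% confidence, z = 1.282.
n = (1.282 × 2488 / 624)² = 26.13
Round up: n = 27.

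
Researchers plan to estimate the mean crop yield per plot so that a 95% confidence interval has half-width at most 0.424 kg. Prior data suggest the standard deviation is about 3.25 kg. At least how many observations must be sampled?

n = 226

For a mean, the margin of error is E = z·σ/√n, so n = (zσ/E)².
At 95% confidence, z = 1.960.
n = (1.960 × 3.25 / 0.424)² = 225.71
Round up: n = 226.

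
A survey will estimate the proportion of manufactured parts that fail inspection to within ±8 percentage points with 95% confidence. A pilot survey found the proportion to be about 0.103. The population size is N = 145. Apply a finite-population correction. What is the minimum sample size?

For a proportion with margin E = 0.08 at 95% confidence, z = 1.960.
n = p̂(1−p̂)(z/E)² = 0.103 × 0.897 × (1.960/0.08)² = 55.46 — call this n₀.
Finite-population correction with N = 145: n = n₀ / (1 + (n₀−1)/N) = 55.46 / 1.376 = 40.31
Round up: n = 41.

41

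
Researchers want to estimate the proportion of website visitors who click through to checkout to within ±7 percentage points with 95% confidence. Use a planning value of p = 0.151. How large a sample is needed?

For a proportion with margin E = 0.07 at 95% confidence, z = 1.960.
n = p̂(1−p̂)(z/E)² = 0.151 × 0.849 × (1.960/0.07)² = 100.51
Round up: n = 101.

101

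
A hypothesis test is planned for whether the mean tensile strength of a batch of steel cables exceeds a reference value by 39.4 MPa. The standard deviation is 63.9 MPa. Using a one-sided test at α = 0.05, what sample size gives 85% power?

19

For a one-sample z-test, n = ((z_α + z_β)·σ/δ)².
z_α = 1.645 (one-sided α = 0.05); z_β = 1.036 (power 85% → β = 0.15).
n = (2.681 × 63.9 / 39.4)² = 18.91
Round up: n = 19.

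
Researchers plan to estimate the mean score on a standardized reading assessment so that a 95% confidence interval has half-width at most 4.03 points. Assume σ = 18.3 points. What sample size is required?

For a mean, the margin of error is E = z·σ/√n, so n = (zσ/E)².
At 95% confidence, z = 1.960.
n = (1.960 × 18.3 / 4.03)² = 79.21
Round up: n = 80.

80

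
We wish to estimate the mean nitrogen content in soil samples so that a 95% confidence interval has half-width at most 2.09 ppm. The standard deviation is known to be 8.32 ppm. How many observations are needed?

For a mean, the margin of error is E = z·σ/√n, so n = (zσ/E)².
At 95% confidence, z = 1.960.
n = (1.960 × 8.32 / 2.09)² = 60.88
Round up: n = 61.

61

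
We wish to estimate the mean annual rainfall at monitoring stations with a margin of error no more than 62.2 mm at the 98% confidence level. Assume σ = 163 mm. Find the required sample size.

For a mean, the margin of error is E = z·σ/√n, so n = (zσ/E)².
At 98% confidence, z = 2.326.
n = (2.326 × 163 / 62.2)² = 37.15
Round up: n = 38.

38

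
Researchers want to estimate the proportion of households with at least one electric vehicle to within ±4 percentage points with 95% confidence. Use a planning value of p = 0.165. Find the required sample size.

For a proportion with margin E = 0.04 at 95% confidence, z = 1.960.
n = p̂(1−p̂)(z/E)² = 0.165 × 0.835 × (1.960/0.04)² = 330.80
Round up: n = 331.

331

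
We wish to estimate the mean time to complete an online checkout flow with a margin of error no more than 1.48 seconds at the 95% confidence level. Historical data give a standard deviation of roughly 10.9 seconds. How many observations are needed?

209

For a mean, the margin of error is E = z·σ/√n, so n = (zσ/E)².
At 95% confidence, z = 1.960.
n = (1.960 × 10.9 / 1.48)² = 208.37
Round up: n = 209.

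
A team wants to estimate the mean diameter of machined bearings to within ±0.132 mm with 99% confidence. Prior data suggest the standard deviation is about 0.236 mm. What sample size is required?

22

For a mean, the margin of error is E = z·σ/√n, so n = (zσ/E)².
At 99% confidence, z = 2.576.
n = (2.576 × 0.236 / 0.132)² = 21.21
Round up: n = 22.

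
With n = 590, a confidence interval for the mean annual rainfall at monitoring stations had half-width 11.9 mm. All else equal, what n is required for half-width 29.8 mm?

95

Margin of error scales as 1/√n, so n₂ = n₁·(E₁/E₂)².
n₂ = 590 × (11.9/29.8)² = 590 × 0.1595 = 94.11
Round up: n₂ = 95.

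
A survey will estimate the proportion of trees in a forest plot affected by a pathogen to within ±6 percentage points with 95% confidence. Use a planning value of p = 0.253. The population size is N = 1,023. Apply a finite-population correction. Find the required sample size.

For a proportion with margin E = 0.06 at 95% confidence, z = 1.960.
n = p̂(1−p̂)(z/E)² = 0.253 × 0.747 × (1.960/0.06)² = 201.67 — call this n₀.
Finite-population correction with N = 1,023: n = n₀ / (1 + (n₀−1)/N) = 201.67 / 1.196 = 168.62
Round up: n = 169.

n = 169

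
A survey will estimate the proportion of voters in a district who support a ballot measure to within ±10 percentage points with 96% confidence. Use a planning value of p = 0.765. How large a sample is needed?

For a proportion with margin E = 0.1 at 96% confidence, z = 2.054.
n = p̂(1−p̂)(z/E)² = 0.765 × 0.235 × (2.054/0.1)² = 75.85
Round up: n = 76.

76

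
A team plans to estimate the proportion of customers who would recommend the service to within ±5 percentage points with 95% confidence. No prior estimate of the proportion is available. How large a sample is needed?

For a proportion with margin E = 0.05 at 95% confidence, z = 1.960.
With no prior estimate, use p = 0.5, which maximizes p(1−p) at 0.25.
n = 0.25 × (z/E)² = 0.25 × (1.960/0.05)² = 384.16
Round up: n = 385.

385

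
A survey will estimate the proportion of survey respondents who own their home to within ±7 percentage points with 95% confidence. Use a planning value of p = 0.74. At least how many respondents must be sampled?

151

For a proportion with margin E = 0.07 at 95% confidence, z = 1.960.
n = p̂(1−p̂)(z/E)² = 0.74 × 0.26 × (1.960/0.07)² = 150.84
Round up: n = 151.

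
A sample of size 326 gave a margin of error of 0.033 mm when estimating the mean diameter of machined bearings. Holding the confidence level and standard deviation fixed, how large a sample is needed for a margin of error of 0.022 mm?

n = 734

Margin of error scales as 1/√n, so n₂ = n₁·(E₁/E₂)².
n₂ = 326 × (0.033/0.022)² = 326 × 2.25 = 733.50
Round up: n₂ = 734.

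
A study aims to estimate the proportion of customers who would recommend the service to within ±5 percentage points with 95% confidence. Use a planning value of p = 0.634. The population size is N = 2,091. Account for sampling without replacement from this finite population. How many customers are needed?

305

For a proportion with margin E = 0.05 at 95% confidence, z = 1.960.
n = p̂(1−p̂)(z/E)² = 0.634 × 0.366 × (1.960/0.05)² = 356.57 — call this n₀.
Finite-population correction with N = 2,091: n = n₀ / (1 + (n₀−1)/N) = 356.57 / 1.17 = 304.76
Round up: n = 305.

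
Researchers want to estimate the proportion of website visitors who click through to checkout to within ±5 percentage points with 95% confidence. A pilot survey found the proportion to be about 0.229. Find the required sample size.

n = 272

For a proportion with margin E = 0.05 at 95% confidence, z = 1.960.
n = p̂(1−p̂)(z/E)² = 0.229 × 0.771 × (1.960/0.05)² = 271.31
Round up: n = 272.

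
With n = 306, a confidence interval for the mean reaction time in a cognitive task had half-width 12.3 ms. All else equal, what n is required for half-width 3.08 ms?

Margin of error scales as 1/√n, so n₂ = n₁·(E₁/E₂)².
n₂ = 306 × (12.3/3.08)² = 306 × 15.95 = 4880.70
Round up: n₂ = 4881.

n = 4881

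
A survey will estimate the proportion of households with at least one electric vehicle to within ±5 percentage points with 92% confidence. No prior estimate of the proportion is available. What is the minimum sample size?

307

For a proportion with margin E = 0.05 at 92% confidence, z = 1.751.
With no prior estimate, use p = 0.5, which maximizes p(1−p) at 0.25.
n = 0.25 × (z/E)² = 0.25 × (1.751/0.05)² = 306.60
Round up: n = 307.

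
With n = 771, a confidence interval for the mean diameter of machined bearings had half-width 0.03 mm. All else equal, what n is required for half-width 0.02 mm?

Margin of error scales as 1/√n, so n₂ = n₁·(E₁/E₂)².
n₂ = 771 × (0.03/0.02)² = 771 × 2.25 = 1734.75
Round up: n₂ = 1735.

1735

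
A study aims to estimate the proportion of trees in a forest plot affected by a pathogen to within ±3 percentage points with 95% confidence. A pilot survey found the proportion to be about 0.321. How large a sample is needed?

For a proportion with margin E = 0.03 at 95% confidence, z = 1.960.
n = p̂(1−p̂)(z/E)² = 0.321 × 0.679 × (1.960/0.03)² = 930.35
Round up: n = 931.

931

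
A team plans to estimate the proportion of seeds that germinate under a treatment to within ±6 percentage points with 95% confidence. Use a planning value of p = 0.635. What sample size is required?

248

For a proportion with margin E = 0.06 at 95% confidence, z = 1.960.
n = p̂(1−p̂)(z/E)² = 0.635 × 0.365 × (1.960/0.06)² = 247.33
Round up: n = 248.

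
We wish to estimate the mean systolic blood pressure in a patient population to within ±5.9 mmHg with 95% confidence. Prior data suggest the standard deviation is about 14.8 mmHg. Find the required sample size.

For a mean, the margin of error is E = z·σ/√n, so n = (zσ/E)².
At 95% confidence, z = 1.960.
n = (1.960 × 14.8 / 5.9)² = 24.17
Round up: n = 25.

n = 25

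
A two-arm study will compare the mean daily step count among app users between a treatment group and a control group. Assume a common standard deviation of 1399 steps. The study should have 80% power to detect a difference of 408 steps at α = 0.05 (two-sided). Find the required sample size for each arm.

For two equal groups, n per group = 2·((z_{α/2} + z_β)·σ/δ)².
z_{α/2} = 1.960; z_β = 0.842 (power 80%).
n = 2 × (2.802 × 1399 / 408)² = 2 × 92.31 = 184.62
Round up: n = 185 per group.

185 per group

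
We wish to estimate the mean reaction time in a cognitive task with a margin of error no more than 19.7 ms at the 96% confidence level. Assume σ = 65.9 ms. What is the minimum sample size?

For a mean, the margin of error is E = z·σ/√n, so n = (zσ/E)².
At 96% confidence, z = 2.054.
n = (2.054 × 65.9 / 19.7)² = 47.21
Round up: n = 48.

48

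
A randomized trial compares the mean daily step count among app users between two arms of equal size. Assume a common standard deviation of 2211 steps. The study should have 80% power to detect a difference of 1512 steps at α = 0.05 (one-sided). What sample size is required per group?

For two equal groups, n per group = 2·((z_α + z_β)·σ/δ)².
z_α = 1.645; z_β = 0.842 (power 80%).
n = 2 × (2.487 × 2211 / 1512)² = 2 × 13.23 = 26.46
Round up: n = 27 per group.

27 per group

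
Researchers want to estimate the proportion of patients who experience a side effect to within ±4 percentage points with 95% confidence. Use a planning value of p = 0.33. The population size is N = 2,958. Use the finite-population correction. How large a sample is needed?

For a proportion with margin E = 0.04 at 95% confidence, z = 1.960.
n = p̂(1−p̂)(z/E)² = 0.33 × 0.67 × (1.960/0.04)² = 530.86 — call this n₀.
Finite-population correction with N = 2,958: n = n₀ / (1 + (n₀−1)/N) = 530.86 / 1.179 = 450.26
Round up: n = 451.

451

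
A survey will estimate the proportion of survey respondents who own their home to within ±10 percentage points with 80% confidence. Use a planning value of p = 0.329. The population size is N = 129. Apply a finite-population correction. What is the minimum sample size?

n = 29

For a proportion with margin E = 0.1 at 80% confidence, z = 1.282.
n = p̂(1−p̂)(z/E)² = 0.329 × 0.671 × (1.282/0.1)² = 36.28 — call this n₀.
Finite-population correction with N = 129: n = n₀ / (1 + (n₀−1)/N) = 36.28 / 1.273 = 28.50
Round up: n = 29.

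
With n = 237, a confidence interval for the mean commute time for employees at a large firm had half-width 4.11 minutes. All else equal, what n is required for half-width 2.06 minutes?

Margin of error scales as 1/√n, so n₂ = n₁·(E₁/E₂)².
n₂ = 237 × (4.11/2.06)² = 237 × 3.981 = 943.50
Round up: n₂ = 944.

944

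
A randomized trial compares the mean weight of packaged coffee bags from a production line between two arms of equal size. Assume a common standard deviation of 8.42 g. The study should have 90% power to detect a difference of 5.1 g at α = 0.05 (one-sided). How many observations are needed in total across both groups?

94 total

For two equal groups, n per group = 2·((z_α + z_β)·σ/δ)².
z_α = 1.645; z_β = 1.282 (power 90%).
n = 2 × (2.927 × 8.42 / 5.1)² = 2 × 23.35 = 46.70
Round up: n = 47 per group.
Total across both groups: 2 × 47 = 94.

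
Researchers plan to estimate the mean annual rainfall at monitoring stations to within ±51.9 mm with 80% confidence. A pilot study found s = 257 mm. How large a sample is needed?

n = 41

For a mean, the margin of error is E = z·σ/√n, so n = (zσ/E)².
At 80% confidence, z = 1.282.
n = (1.282 × 257 / 51.9)² = 40.30
Round up: n = 41.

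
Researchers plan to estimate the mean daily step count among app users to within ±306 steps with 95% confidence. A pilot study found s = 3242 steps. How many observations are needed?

For a mean, the margin of error is E = z·σ/√n, so n = (zσ/E)².
At 95% confidence, z = 1.960.
n = (1.960 × 3242 / 306)² = 431.22
Round up: n = 432.

432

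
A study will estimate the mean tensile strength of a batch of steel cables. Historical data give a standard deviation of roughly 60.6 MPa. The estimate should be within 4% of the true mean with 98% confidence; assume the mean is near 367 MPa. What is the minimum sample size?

For a mean, the margin of error is E = z·σ/√n, so n = (zσ/E)².
At 98% confidence, z = 2.326.
E = 4% of 367 = 14.68 MPa.
n = (2.326 × 60.6 / 14.68)² = 92.20
Round up: n = 93.

n = 93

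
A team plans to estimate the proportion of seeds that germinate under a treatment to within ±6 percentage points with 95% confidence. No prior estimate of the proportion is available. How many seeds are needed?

For a proportion with margin E = 0.06 at 95% confidence, z = 1.960.
With no prior estimate, use p = 0.5, which maximizes p(1−p) at 0.25.
n = 0.25 × (z/E)² = 0.25 × (1.960/0.06)² = 266.78
Round up: n = 267.

267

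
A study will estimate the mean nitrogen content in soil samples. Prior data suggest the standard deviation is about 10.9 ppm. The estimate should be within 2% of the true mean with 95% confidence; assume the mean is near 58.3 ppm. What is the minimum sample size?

For a mean, the margin of error is E = z·σ/√n, so n = (zσ/E)².
At 95% confidence, z = 1.960.
E = 2% of 58.3 = 1.166 ppm.
n = (1.960 × 10.9 / 1.166)² = 335.71
Round up: n = 336.

336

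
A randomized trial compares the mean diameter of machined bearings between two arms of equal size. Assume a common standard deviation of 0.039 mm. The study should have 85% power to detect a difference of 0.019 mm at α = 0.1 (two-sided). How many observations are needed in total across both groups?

122 total

For two equal groups, n per group = 2·((z_{α/2} + z_β)·σ/δ)².
z_{α/2} = 1.645; z_β = 1.036 (power 85%).
n = 2 × (2.681 × 0.039 / 0.019)² = 2 × 30.28 = 60.56
Round up: n = 61 per group.
Total across both groups: 2 × 61 = 122.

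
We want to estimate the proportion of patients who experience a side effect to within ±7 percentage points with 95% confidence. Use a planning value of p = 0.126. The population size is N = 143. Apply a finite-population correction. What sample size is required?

n = 55

For a proportion with margin E = 0.07 at 95% confidence, z = 1.960.
n = p̂(1−p̂)(z/E)² = 0.126 × 0.874 × (1.960/0.07)² = 86.34 — call this n₀.
Finite-population correction with N = 143: n = n₀ / (1 + (n₀−1)/N) = 86.34 / 1.597 = 54.06
Round up: n = 55.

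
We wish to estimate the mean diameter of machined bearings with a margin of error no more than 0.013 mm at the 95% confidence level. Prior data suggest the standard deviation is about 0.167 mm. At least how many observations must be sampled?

For a mean, the margin of error is E = z·σ/√n, so n = (zσ/E)².
At 95% confidence, z = 1.960.
n = (1.960 × 0.167 / 0.013)² = 633.95
Round up: n = 634.

634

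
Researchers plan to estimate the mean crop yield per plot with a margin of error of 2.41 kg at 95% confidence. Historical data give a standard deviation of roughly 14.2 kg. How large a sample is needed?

134

For a mean, the margin of error is E = z·σ/√n, so n = (zσ/E)².
At 95% confidence, z = 1.960.
n = (1.960 × 14.2 / 2.41)² = 133.37
Round up: n = 134.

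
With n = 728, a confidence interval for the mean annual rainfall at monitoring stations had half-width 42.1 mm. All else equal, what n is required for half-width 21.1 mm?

Margin of error scales as 1/√n, so n₂ = n₁·(E₁/E₂)².
n₂ = 728 × (42.1/21.1)² = 728 × 3.981 = 2898.17
Round up: n₂ = 2899.

n = 2899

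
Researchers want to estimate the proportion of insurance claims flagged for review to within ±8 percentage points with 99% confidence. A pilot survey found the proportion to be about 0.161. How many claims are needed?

141

For a proportion with margin E = 0.08 at 99% confidence, z = 2.576.
n = p̂(1−p̂)(z/E)² = 0.161 × 0.839 × (2.576/0.08)² = 140.06
Round up: n = 141.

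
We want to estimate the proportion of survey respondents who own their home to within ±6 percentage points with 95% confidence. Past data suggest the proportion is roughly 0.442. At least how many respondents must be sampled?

n = 264

For a proportion with margin E = 0.06 at 95% confidence, z = 1.960.
n = p̂(1−p̂)(z/E)² = 0.442 × 0.558 × (1.960/0.06)² = 263.19
Round up: n = 264.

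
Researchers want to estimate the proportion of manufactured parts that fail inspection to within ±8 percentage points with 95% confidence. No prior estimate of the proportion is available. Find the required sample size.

For a proportion with margin E = 0.08 at 95% confidence, z = 1.960.
With no prior estimate, use p = 0.5, which maximizes p(1−p) at 0.25.
n = 0.25 × (z/E)² = 0.25 × (1.960/0.08)² = 150.06
Round up: n = 151.

151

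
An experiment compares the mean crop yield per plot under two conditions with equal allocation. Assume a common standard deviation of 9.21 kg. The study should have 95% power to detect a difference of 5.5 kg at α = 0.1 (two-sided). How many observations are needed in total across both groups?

122 total

For two equal groups, n per group = 2·((z_{α/2} + z_β)·σ/δ)².
z_{α/2} = 1.645; z_β = 1.645 (power 95%).
n = 2 × (3.290 × 9.21 / 5.5)² = 2 × 30.35 = 60.70
Round up: n = 61 per group.
Total across both groups: 2 × 61 = 122.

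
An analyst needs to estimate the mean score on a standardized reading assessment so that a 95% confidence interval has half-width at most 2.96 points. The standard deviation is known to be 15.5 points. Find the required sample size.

106

For a mean, the margin of error is E = z·σ/√n, so n = (zσ/E)².
At 95% confidence, z = 1.960.
n = (1.960 × 15.5 / 2.96)² = 105.34
Round up: n = 106.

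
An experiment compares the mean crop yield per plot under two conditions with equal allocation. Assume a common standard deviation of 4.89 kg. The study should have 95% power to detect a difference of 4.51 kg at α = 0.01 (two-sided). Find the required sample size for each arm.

42 per group

For two equal groups, n per group = 2·((z_{α/2} + z_β)·σ/δ)².
z_{α/2} = 2.576; z_β = 1.645 (power 95%).
n = 2 × (4.221 × 4.89 / 4.51)² = 2 × 20.95 = 41.90
Round up: n = 42 per group.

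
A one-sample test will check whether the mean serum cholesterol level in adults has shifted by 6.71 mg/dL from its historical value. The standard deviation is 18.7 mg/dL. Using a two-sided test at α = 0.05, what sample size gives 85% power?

For a one-sample z-test, n = ((z_{α/2} + z_β)·σ/δ)².
z_{α/2} = 1.960 (two-sided α = 0.05); z_β = 1.036 (power 85% → β = 0.15).
n = (2.996 × 18.7 / 6.71)² = 69.71
Round up: n = 70.

70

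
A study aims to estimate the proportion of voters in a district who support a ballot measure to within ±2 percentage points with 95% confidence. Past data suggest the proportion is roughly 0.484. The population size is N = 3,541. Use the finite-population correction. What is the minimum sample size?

1431

For a proportion with margin E = 0.02 at 95% confidence, z = 1.960.
n = p̂(1−p̂)(z/E)² = 0.484 × 0.516 × (1.960/0.02)² = 2398.54 — call this n₀.
Finite-population correction with N = 3,541: n = n₀ / (1 + (n₀−1)/N) = 2398.54 / 1.677 = 1430.26
Round up: n = 1431.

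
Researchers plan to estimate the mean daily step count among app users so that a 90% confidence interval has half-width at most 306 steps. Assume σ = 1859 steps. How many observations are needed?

n = 100

For a mean, the margin of error is E = z·σ/√n, so n = (zσ/E)².
At 90% confidence, z = 1.645.
n = (1.645 × 1859 / 306)² = 99.87
Round up: n = 100.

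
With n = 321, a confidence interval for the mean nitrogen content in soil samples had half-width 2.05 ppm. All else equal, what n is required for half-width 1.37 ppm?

Margin of error scales as 1/√n, so n₂ = n₁·(E₁/E₂)².
n₂ = 321 × (2.05/1.37)² = 321 × 2.239 = 718.72
Round up: n₂ = 719.

719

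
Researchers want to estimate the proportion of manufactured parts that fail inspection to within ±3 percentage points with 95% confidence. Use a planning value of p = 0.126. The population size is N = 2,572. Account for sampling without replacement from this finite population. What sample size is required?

For a proportion with margin E = 0.03 at 95% confidence, z = 1.960.
n = p̂(1−p̂)(z/E)² = 0.126 × 0.874 × (1.960/0.03)² = 470.06 — call this n₀.
Finite-population correction with N = 2,572: n = n₀ / (1 + (n₀−1)/N) = 470.06 / 1.182 = 397.68
Round up: n = 398.

398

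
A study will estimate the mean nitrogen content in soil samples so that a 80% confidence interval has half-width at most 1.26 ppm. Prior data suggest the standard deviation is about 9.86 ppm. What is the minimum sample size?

n = 101

For a mean, the margin of error is E = z·σ/√n, so n = (zσ/E)².
At 80% confidence, z = 1.282.
n = (1.282 × 9.86 / 1.26)² = 100.64
Round up: n = 101.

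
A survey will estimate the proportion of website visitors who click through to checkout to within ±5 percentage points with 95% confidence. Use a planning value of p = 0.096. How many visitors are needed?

134

For a proportion with margin E = 0.05 at 95% confidence, z = 1.960.
n = p̂(1−p̂)(z/E)² = 0.096 × 0.904 × (1.960/0.05)² = 133.36
Round up: n = 134.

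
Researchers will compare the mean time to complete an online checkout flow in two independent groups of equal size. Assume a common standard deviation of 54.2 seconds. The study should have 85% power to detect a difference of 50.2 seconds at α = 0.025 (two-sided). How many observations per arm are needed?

For two equal groups, n per group = 2·((z_{α/2} + z_β)·σ/δ)².
z_{α/2} = 2.241; z_β = 1.036 (power 85%).
n = 2 × (3.277 × 54.2 / 50.2)² = 2 × 12.52 = 25.04
Round up: n = 26 per group.

26 per group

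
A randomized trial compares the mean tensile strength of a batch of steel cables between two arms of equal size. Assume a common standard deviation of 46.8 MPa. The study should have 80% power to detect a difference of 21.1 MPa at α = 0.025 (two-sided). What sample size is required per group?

For two equal groups, n per group = 2·((z_{α/2} + z_β)·σ/δ)².
z_{α/2} = 2.241; z_β = 0.842 (power 80%).
n = 2 × (3.083 × 46.8 / 21.1)² = 2 × 46.76 = 93.52
Round up: n = 94 per group.

94 per group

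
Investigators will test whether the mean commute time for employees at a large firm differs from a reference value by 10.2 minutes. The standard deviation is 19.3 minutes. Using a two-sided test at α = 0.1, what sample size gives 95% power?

For a one-sample z-test, n = ((z_{α/2} + z_β)·σ/δ)².
z_{α/2} = 1.645 (two-sided α = 0.1); z_β = 1.645 (power 95% → β = 0.05).
n = (3.290 × 19.3 / 10.2)² = 38.75
Round up: n = 39.

39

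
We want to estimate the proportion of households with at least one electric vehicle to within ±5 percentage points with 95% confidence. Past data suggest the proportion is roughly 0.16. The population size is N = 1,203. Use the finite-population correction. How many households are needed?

n = 177

For a proportion with margin E = 0.05 at 95% confidence, z = 1.960.
n = p̂(1−p̂)(z/E)² = 0.16 × 0.84 × (1.960/0.05)² = 206.52 — call this n₀.
Finite-population correction with N = 1,203: n = n₀ / (1 + (n₀−1)/N) = 206.52 / 1.171 = 176.36
Round up: n = 177.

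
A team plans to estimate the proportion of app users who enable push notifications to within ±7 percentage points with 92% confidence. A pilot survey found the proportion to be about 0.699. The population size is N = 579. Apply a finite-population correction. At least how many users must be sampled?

For a proportion with margin E = 0.07 at 92% confidence, z = 1.751.
n = p̂(1−p̂)(z/E)² = 0.699 × 0.301 × (1.751/0.07)² = 131.65 — call this n₀.
Finite-population correction with N = 579: n = n₀ / (1 + (n₀−1)/N) = 131.65 / 1.226 = 107.38
Round up: n = 108.

108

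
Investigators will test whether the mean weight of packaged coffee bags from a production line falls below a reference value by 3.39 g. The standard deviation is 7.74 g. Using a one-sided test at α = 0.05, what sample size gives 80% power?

For a one-sample z-test, n = ((z_α + z_β)·σ/δ)².
z_α = 1.645 (one-sided α = 0.05); z_β = 0.842 (power 80% → β = 0.2).
n = (2.487 × 7.74 / 3.39)² = 32.24
Round up: n = 33.

n = 33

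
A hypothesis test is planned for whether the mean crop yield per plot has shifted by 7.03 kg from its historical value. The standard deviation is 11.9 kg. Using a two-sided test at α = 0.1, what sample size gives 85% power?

For a one-sample z-test, n = ((z_{α/2} + z_β)·σ/δ)².
z_{α/2} = 1.645 (two-sided α = 0.1); z_β = 1.036 (power 85% → β = 0.15).
n = (2.681 × 11.9 / 7.03)² = 20.60
Round up: n = 21.

n = 21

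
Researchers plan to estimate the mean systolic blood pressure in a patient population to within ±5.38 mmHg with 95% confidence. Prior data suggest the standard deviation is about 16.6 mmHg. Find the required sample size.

37

For a mean, the margin of error is E = z·σ/√n, so n = (zσ/E)².
At 95% confidence, z = 1.960.
n = (1.960 × 16.6 / 5.38)² = 36.57
Round up: n = 37.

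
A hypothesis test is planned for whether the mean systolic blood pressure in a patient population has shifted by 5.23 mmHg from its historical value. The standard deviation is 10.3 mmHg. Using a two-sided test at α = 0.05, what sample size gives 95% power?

n = 51

For a one-sample z-test, n = ((z_{α/2} + z_β)·σ/δ)².
z_{α/2} = 1.960 (two-sided α = 0.05); z_β = 1.645 (power 95% → β = 0.05).
n = (3.605 × 10.3 / 5.23)² = 50.41
Round up: n = 51.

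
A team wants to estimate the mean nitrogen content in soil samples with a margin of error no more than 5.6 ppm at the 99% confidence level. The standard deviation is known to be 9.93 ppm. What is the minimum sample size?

21

For a mean, the margin of error is E = z·σ/√n, so n = (zσ/E)².
At 99% confidence, z = 2.576.
n = (2.576 × 9.93 / 5.6)² = 20.86
Round up: n = 21.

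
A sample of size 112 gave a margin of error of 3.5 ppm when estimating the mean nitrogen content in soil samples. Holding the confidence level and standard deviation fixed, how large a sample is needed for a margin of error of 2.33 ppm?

253

Margin of error scales as 1/√n, so n₂ = n₁·(E₁/E₂)².
n₂ = 112 × (3.5/2.33)² = 112 × 2.256 = 252.67
Round up: n₂ = 253.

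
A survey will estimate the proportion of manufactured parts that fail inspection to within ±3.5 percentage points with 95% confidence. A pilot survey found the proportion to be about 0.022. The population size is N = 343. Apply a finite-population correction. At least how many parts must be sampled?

n = 57

For a proportion with margin E = 0.035 at 95% confidence, z = 1.960.
n = p̂(1−p̂)(z/E)² = 0.022 × 0.978 × (1.960/0.035)² = 67.47 — call this n₀.
Finite-population correction with N = 343: n = n₀ / (1 + (n₀−1)/N) = 67.47 / 1.194 = 56.51
Round up: n = 57.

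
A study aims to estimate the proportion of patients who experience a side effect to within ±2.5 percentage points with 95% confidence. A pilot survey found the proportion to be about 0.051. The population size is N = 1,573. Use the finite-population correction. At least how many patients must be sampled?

For a proportion with margin E = 0.025 at 95% confidence, z = 1.960.
n = p̂(1−p̂)(z/E)² = 0.051 × 0.949 × (1.960/0.025)² = 297.49 — call this n₀.
Finite-population correction with N = 1,573: n = n₀ / (1 + (n₀−1)/N) = 297.49 / 1.188 = 250.41
Round up: n = 251.

251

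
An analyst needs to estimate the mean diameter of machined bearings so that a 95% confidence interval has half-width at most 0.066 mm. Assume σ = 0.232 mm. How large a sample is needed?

48

For a mean, the margin of error is E = z·σ/√n, so n = (zσ/E)².
At 95% confidence, z = 1.960.
n = (1.960 × 0.232 / 0.066)² = 47.47
Round up: n = 48.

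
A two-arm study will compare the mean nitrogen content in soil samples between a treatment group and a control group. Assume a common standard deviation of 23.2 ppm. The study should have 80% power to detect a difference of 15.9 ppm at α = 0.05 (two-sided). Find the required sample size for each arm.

34 per group

For two equal groups, n per group = 2·((z_{α/2} + z_β)·σ/δ)².
z_{α/2} = 1.960; z_β = 0.842 (power 80%).
n = 2 × (2.802 × 23.2 / 15.9)² = 2 × 16.72 = 33.44
Round up: n = 34 per group.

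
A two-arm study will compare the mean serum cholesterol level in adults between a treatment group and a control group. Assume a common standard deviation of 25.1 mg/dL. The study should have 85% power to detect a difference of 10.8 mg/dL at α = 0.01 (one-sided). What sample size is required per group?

For two equal groups, n per group = 2·((z_α + z_β)·σ/δ)².
z_α = 2.326; z_β = 1.036 (power 85%).
n = 2 × (3.362 × 25.1 / 10.8)² = 2 × 61.05 = 122.10
Round up: n = 123 per group.

123 per group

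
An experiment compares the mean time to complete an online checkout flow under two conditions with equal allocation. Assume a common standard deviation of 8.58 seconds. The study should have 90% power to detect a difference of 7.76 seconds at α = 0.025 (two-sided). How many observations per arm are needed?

For two equal groups, n per group = 2·((z_{α/2} + z_β)·σ/δ)².
z_{α/2} = 2.241; z_β = 1.282 (power 90%).
n = 2 × (3.523 × 8.58 / 7.76)² = 2 × 15.17 = 30.34
Round up: n = 31 per group.

31 per group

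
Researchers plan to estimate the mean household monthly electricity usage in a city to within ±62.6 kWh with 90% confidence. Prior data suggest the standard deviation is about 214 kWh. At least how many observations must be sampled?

32

For a mean, the margin of error is E = z·σ/√n, so n = (zσ/E)².
At 90% confidence, z = 1.645.
n = (1.645 × 214 / 62.6)² = 31.62
Round up: n = 32.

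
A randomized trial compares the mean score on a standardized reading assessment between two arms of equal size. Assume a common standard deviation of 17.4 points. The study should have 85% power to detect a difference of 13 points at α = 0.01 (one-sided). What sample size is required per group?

For two equal groups, n per group = 2·((z_α + z_β)·σ/δ)².
z_α = 2.326; z_β = 1.036 (power 85%).
n = 2 × (3.362 × 17.4 / 13)² = 2 × 20.25 = 40.50
Round up: n = 41 per group.

41 per group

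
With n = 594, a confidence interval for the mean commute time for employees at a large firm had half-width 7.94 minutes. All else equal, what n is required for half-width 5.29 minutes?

1339

Margin of error scales as 1/√n, so n₂ = n₁·(E₁/E₂)².
n₂ = 594 × (7.94/5.29)² = 594 × 2.253 = 1338.28
Round up: n₂ = 1339.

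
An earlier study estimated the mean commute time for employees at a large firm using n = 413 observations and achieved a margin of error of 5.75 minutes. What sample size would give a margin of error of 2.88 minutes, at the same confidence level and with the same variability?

Margin of error scales as 1/√n, so n₂ = n₁·(E₁/E₂)².
n₂ = 413 × (5.75/2.88)² = 413 × 3.986 = 1646.22
Round up: n₂ = 1647.

n = 1647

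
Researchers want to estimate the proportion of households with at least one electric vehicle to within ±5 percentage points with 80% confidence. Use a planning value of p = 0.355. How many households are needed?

151

For a proportion with margin E = 0.05 at 80% confidence, z = 1.282.
n = p̂(1−p̂)(z/E)² = 0.355 × 0.645 × (1.282/0.05)² = 150.53
Round up: n = 151.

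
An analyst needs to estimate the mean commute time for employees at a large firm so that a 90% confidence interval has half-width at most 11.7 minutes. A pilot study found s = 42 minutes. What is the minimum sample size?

For a mean, the margin of error is E = z·σ/√n, so n = (zσ/E)².
At 90% confidence, z = 1.645.
n = (1.645 × 42 / 11.7)² = 34.87
Round up: n = 35.

n = 35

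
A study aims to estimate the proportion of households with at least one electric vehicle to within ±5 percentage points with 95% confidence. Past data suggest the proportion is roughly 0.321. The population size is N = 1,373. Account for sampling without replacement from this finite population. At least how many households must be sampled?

n = 270

For a proportion with margin E = 0.05 at 95% confidence, z = 1.960.
n = p̂(1−p̂)(z/E)² = 0.321 × 0.679 × (1.960/0.05)² = 334.92 — call this n₀.
Finite-population correction with N = 1,373: n = n₀ / (1 + (n₀−1)/N) = 334.92 / 1.243 = 269.44
Round up: n = 270.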